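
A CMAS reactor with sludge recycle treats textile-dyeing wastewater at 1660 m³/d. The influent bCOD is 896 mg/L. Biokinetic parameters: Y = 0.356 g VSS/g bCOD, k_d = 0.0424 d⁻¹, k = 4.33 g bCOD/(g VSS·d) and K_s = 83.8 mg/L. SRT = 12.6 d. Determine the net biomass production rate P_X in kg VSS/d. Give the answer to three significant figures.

P_X ≈ 342 kg VSS/d

From the Monod/SRT balance for a CMAS, S = K_s·(1+k_d θ_c)/[θ_c·(Y k − k_d) − 1] = 83.8 × (1 + 0.0424 × 12.6) / [12.6 × (0.356 × 4.33 − 0.0424) − 1] = 128.6 / 17.89 = 7.187 mg/L.
Correct the yield for decay: Y_obs = Y/(1 + k_d θ_c) = 0.356 / (1 + 0.0424 × 12.6) = 0.356 / 1.534 = 0.2320.
ΔS = 896 − 7.19 = 888.8 mg/L, so the substrate removal rate is 1660 × 888.8/1000 = 1475 kg bCOD/d.
Biomass produced: P_X = Y_obs·Q·ΔS = 0.2320 × 1475 ≈ 342.4 kg VSS/d.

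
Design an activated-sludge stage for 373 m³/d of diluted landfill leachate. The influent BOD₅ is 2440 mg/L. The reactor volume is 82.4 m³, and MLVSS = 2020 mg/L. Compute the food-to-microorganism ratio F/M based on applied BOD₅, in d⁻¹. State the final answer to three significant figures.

F/M = applied load / biomass = Q·S₀/(V·X) = 373 × 2440 / (82.40 × 2020) = 5.468 d⁻¹.

F/M ≈ 5.47 d⁻¹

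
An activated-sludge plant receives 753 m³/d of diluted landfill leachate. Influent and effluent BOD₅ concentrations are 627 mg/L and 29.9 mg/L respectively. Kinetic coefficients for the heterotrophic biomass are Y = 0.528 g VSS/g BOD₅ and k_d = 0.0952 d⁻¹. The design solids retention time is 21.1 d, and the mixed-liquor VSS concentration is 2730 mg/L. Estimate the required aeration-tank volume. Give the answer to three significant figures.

V ≈ 610 m³

Steady-state biomass mass balance: V·X·(1 + k_d·θ_c) = Y·Q·(S₀ − S)·θ_c, so V = 0.528 × 753 × (627 − 29.9) × 21.1 / [2730 × (1 + 0.0952 × 21.1)] = 5.01×10^6 / 8214 = 609.8 m³.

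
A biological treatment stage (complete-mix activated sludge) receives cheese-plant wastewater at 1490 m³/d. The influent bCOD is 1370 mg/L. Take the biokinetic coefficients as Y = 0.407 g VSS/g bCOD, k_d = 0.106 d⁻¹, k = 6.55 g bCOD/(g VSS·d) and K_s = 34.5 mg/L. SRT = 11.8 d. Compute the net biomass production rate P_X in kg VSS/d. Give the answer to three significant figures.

Effluent substrate depends only on kinetics and SRT: S = K_s(1 + k_d θ_c) / [θ_c(Yk − k_d) − 1] = 34.5 × (1 + 0.106 × 11.8) / [11.8 × (0.407 × 6.55 − 0.106) − 1] = 77.65 / 29.21 = 2.659 mg/L.
Correct the yield for decay: Y_obs = Y/(1 + k_d θ_c) = 0.407 / (1 + 0.106 × 11.8) = 0.407 / 2.251 = 0.1808.
Substrate removed = Q·(S₀ − S) = 1490 m³/d × (1370 − 2.66) g/m³ = 2.04×10^6 g/d = 2037 kg/d.
Biomass produced: P_X = Y_obs·Q·ΔS = 0.1808 × 2037 ≈ 368.4 kg VSS/d.

P_X ≈ 368 kg VSS/d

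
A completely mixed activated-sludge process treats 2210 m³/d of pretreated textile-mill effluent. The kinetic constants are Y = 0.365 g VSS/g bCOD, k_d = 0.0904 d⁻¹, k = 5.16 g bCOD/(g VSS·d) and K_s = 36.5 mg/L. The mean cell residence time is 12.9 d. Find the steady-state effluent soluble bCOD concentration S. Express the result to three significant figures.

Effluent substrate depends only on kinetics and SRT: S = K_s(1 + k_d θ_c) / [θ_c(Yk − k_d) − 1] = 36.5 × (1 + 0.0904 × 12.9) / [12.9 × (0.365 × 5.16 − 0.0904) − 1] = 79.06 / 22.13 = 3.573 mg/L.

S ≈ 3.57 mg/L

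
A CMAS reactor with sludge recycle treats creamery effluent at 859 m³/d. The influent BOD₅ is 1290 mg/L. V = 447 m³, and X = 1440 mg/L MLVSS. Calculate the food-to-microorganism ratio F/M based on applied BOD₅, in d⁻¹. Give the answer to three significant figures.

F/M = Q·S₀ / (V·X) = 859 × 1290 / (447.0 × 1440) = 1.722 g BOD₅·(g VSS·d)⁻¹.

F/M ≈ 1.72 d⁻¹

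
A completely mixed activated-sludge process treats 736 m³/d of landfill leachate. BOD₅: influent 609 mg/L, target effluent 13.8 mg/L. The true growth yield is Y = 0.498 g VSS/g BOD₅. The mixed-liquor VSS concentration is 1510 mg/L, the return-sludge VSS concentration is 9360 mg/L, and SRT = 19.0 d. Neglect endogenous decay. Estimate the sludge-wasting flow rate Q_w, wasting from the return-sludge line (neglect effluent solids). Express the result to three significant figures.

Q_w ≈ 23.3 m³/d

V·X = Y·Q·ΔS·θ_c gives V = 0.498 × 736 × (609 − 13.8) × 19.0 / 1510 = 2745 m³.
Q_w = (V·X)/(θ_c X_r) = 2745 × 1510 / (19.0 × 9360) = 23.31 m³/d.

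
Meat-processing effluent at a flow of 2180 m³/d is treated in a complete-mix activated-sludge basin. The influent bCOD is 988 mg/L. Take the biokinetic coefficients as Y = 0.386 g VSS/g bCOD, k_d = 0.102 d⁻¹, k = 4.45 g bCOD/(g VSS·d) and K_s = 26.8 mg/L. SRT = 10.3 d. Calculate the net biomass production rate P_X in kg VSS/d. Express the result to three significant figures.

Effluent substrate depends only on kinetics and SRT: S = K_s(1 + k_d θ_c) / [θ_c(Yk − k_d) − 1] = 26.8 × (1 + 0.102 × 10.3) / [10.3 × (0.386 × 4.45 − 0.102) − 1] = 54.96 / 15.64 = 3.513 mg/L.
Observed yield with endogenous decay: Y_obs = Y / (1 + k_d·θ_c) = 0.386 / (1 + 0.102 × 10.3) = 0.386 / 2.051 = 0.1882 g VSS/g bCOD.
Substrate removed = Q·(S₀ − S) = 2180 m³/d × (988 − 3.51) g/m³ = 2.15×10^6 g/d = 2146 kg/d.
So the net sludge growth is P_X = 0.1882 × 2146 = 404.0 kg VSS/d.

P_X ≈ 404 kg VSS/d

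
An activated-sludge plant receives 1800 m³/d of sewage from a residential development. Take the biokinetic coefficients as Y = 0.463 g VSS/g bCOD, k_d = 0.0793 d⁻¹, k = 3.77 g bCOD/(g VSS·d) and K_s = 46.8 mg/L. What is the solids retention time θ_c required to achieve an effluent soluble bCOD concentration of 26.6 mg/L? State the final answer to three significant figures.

θ_c ≈ 1.81 d

From 1/θ_c = Y·k·S/(K_s + S) − k_d: Y·k·S/(K_s+S) = 0.463 × 3.77 × 26.6 / (46.8 + 26.6) = 0.6326 d⁻¹.
1/θ_c = 0.6326 − 0.0793 = 0.5533 d⁻¹, so θ_c = 1.807 d.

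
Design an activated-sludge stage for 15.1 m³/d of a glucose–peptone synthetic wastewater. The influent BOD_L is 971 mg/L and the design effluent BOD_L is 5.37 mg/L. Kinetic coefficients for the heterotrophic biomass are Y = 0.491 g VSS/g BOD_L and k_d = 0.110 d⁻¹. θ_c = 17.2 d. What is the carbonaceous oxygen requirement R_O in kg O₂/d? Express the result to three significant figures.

The observed yield is Y_obs = Y/(1 + k_d·θ_c) = 0.491 / (1 + 0.110 × 17.2) = 0.491 / 2.892 = 0.1698 g VSS per g BOD_L removed.
Substrate removed = Q·(S₀ − S) = 15.1 m³/d × (971 − 5.37) g/m³ = 1.46×10^4 g/d = 14.58 kg/d.
P_X = Y_obs·Q·(S₀ − S) = 0.1698 × 14.58 = 2.476 kg VSS/d.
R_O = Q·(S₀ − S) − 1.42·P_X = 14.58 − 1.42 × 2.476 = 11.07 kg O₂/d.

R_O ≈ 11.1 kg O₂/d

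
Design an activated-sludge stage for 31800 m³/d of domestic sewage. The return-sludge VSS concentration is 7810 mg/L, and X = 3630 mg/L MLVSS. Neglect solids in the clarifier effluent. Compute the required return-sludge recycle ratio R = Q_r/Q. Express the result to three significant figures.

R ≈ 0.868

Mass balance around the secondary clarifier (neglecting effluent solids): R = X / (X_r − X) = 3630 / (7810 − 3630) = 0.8684.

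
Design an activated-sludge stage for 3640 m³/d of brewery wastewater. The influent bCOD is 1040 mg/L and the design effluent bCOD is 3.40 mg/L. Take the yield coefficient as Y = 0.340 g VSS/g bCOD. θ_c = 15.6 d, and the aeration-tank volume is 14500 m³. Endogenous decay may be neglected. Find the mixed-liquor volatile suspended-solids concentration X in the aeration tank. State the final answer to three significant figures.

From V·X = Y·Q·(S₀ − S)·θ_c (decay neglected): X = 0.340 × 3640 × (1040 − 3.40) × 15.6 / 14500 = 1380 mg/L.

X ≈ 1380 mg/L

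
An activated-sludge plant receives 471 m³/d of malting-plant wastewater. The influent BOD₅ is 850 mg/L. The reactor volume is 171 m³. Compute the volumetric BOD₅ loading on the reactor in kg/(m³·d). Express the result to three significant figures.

L_v ≈ 2.34 kg BOD₅/(m³·d)

L_v = Q S₀ / V = 471 × 850 × 10⁻³ / 171.0 = 2.341 kg/(m³·d).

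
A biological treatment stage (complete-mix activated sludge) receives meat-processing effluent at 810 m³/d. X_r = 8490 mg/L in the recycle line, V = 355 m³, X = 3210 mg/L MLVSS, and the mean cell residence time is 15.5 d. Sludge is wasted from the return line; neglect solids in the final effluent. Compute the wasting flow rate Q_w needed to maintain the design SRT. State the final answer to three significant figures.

Q_w ≈ 8.66 m³/d

Q_w = (V·X)/(θ_c X_r) = 355.0 × 3210 / (15.5 × 8490) = 8.660 m³/d.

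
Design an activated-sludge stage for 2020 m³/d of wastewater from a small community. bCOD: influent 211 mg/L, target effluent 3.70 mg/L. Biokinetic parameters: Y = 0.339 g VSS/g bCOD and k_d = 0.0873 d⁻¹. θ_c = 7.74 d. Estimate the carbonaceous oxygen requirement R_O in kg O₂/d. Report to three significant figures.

The observed yield is Y_obs = Y/(1 + k_d·θ_c) = 0.339 / (1 + 0.0873 × 7.74) = 0.339 / 1.676 = 0.2023 g VSS per g bCOD removed.
ΔS = 211 − 3.70 = 207.3 mg/L, so the substrate removal rate is 2020 × 207.3/1000 = 418.7 kg bCOD/d.
Biomass synthesised: P_X = Y_obs × 418.7 = 84.71 kg VSS/d.
R_O = Q·(S₀ − S) − 1.42·P_X = 418.7 − 1.42 × 84.71 = 298.5 kg O₂/d.

R_O ≈ 298 kg O₂/d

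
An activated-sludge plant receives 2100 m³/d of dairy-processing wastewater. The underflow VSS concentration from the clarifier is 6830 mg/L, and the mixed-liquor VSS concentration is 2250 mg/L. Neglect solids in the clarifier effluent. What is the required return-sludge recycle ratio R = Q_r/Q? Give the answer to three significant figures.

R = Q_r/Q = X/(X_r − X) = 2250 / (6830 − 2250) = 0.4913.

R ≈ 0.491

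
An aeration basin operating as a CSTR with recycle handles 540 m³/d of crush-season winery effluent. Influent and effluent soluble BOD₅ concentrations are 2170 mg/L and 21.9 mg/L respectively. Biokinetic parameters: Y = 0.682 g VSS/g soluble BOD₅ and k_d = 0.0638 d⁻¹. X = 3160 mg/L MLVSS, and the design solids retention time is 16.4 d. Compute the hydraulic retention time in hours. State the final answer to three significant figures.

Steady-state biomass mass balance: V·X·(1 + k_d·θ_c) = Y·Q·(S₀ − S)·θ_c, so V = 0.682 × 540 × (2170 − 21.9) × 16.4 / [3160 × (1 + 0.0638 × 16.4)] = 1.3×10^7 / 6466 = 2006 m³.
Hydraulic retention time τ = V/Q = 2006 / 540 = 3.716 d = 89.17 h.

τ ≈ 89.2 h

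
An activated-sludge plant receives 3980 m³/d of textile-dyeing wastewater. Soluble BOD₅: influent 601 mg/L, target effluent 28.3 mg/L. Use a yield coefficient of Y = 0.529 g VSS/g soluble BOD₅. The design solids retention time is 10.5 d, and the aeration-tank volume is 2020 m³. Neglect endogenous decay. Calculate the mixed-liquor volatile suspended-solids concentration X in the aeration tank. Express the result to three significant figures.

X ≈ 6270 mg/L

From V·X = Y·Q·(S₀ − S)·θ_c (decay neglected): X = 0.529 × 3980 × (601 − 28.3) × 10.5 / 2020 = 6268 mg/L.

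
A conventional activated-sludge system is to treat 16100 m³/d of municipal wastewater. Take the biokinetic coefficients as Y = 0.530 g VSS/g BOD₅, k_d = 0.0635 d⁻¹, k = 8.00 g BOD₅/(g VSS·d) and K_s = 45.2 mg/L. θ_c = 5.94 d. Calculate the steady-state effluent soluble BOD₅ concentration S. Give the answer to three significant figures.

S ≈ 2.61 mg/L

Effluent substrate depends only on kinetics and SRT: S = K_s(1 + k_d θ_c) / [θ_c(Yk − k_d) − 1] = 45.2 × (1 + 0.0635 × 5.94) / [5.94 × (0.530 × 8.00 − 0.0635) − 1] = 62.25 / 23.81 = 2.615 mg/L.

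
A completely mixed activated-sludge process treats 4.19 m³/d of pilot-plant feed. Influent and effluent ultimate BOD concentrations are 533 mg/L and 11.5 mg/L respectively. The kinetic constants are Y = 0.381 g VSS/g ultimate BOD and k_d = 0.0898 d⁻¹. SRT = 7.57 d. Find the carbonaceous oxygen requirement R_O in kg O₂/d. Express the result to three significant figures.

R_O ≈ 1.48 kg O₂/d

Y_obs = Y / (1 + k_d θ_c) = 0.381 / (1 + 0.0898 × 7.57) = 0.381 / 1.680 = 0.2268.
ΔS = 533 − 11.5 = 521.5 mg/L, so the substrate removal rate is 4.19 × 521.5/1000 = 2.185 kg ultimate BOD/d.
Biomass synthesised: P_X = Y_obs × 2.185 = 0.4956 kg VSS/d.
R_O = Q·ΔS − 1.42 P_X = 2.185 − 0.7038 = 1.481 kg O₂/d.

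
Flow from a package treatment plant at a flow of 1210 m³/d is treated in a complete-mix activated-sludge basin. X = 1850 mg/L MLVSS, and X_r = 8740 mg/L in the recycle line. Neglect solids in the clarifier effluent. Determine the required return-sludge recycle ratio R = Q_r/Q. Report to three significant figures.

R ≈ 0.269

Mass balance around the secondary clarifier (neglecting effluent solids): R = X / (X_r − X) = 1850 / (8740 − 1850) = 0.2685.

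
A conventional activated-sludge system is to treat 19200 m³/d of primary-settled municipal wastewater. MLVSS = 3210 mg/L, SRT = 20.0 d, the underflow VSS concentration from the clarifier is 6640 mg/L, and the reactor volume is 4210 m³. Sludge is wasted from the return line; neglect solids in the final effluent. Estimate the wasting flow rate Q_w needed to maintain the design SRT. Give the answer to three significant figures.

Q_w ≈ 102 m³/d

Q_w = (V·X)/(θ_c X_r) = 4210 × 3210 / (20.0 × 6640) = 101.8 m³/d.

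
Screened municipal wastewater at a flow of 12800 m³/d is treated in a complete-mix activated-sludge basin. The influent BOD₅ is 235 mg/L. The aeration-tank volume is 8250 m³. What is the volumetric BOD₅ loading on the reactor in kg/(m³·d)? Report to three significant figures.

L_v = Q S₀ / V = 12800 × 235 × 10⁻³ / 8250 = 0.3646 kg/(m³·d).

L_v ≈ 0.365 kg BOD₅/(m³·d)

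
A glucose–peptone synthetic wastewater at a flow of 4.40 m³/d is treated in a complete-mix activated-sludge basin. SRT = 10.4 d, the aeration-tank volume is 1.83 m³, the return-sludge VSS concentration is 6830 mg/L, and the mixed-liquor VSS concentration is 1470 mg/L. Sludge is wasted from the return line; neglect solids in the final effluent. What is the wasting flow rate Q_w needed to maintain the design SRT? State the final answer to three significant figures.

Q_w ≈ 0.0379 m³/d

Q_w = (V·X)/(θ_c X_r) = 1.830 × 1470 / (10.4 × 6830) = 0.03787 m³/d.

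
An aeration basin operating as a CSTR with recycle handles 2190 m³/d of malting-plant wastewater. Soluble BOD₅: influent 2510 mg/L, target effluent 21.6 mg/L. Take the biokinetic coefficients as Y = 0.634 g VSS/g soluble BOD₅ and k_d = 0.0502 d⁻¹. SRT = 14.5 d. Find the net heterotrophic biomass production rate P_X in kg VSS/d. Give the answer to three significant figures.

Correct the yield for decay: Y_obs = Y/(1 + k_d θ_c) = 0.634 / (1 + 0.0502 × 14.5) = 0.634 / 1.728 = 0.3669.
Mass of soluble BOD₅ removed per day: Q(S₀ − S) = 2190 × 2488 g/m³ = 5450 kg/d.
Net biomass production P_X = Y_obs × Q·(S₀ − S) = 0.3669 × 5450 = 2000 kg VSS/d.

P_X ≈ 2000 kg VSS/d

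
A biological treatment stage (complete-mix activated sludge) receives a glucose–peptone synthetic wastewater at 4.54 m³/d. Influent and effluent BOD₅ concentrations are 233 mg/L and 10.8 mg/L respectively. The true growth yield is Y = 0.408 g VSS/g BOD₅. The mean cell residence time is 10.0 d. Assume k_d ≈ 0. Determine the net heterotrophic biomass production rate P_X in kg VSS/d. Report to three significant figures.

Since k_d ≈ 0, Y_obs = Y = 0.408 g VSS/g BOD₅.
Mass of BOD₅ removed per day: Q(S₀ − S) = 4.54 × 222.2 g/m³ = 1.009 kg/d.
Biomass produced: P_X = Y_obs·Q·ΔS = 0.4080 × 1.009 ≈ 0.4116 kg VSS/d.

P_X ≈ 0.412 kg VSS/d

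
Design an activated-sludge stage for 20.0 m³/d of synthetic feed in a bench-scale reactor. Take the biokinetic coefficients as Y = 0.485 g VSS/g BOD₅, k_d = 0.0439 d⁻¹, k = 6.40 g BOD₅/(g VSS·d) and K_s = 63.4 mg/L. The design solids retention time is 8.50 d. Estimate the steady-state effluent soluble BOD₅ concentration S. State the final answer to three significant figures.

For a completely mixed reactor with recycle the Lawrence–McCarty relation gives S = K_s·(1 + k_d·θ_c) / [θ_c·(Y·k − k_d) − 1] = 63.4 × (1 + 0.0439 × 8.50) / [8.50 × (0.485 × 6.40 − 0.0439) − 1] = 87.06 / 25.01 = 3.481 mg/L.

S ≈ 3.48 mg/L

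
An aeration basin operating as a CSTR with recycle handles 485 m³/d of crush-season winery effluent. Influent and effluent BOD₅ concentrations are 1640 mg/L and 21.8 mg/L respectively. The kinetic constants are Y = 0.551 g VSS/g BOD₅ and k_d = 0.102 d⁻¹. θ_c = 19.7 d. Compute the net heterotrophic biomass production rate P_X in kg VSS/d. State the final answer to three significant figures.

The observed yield is Y_obs = Y/(1 + k_d·θ_c) = 0.551 / (1 + 0.102 × 19.7) = 0.551 / 3.009 = 0.1831 g VSS per g BOD₅ removed.
Q·(S₀ − S) = 485 × (1640 − 21.8) × 10⁻³ = 784.8 kg/d removed.
Biomass produced: P_X = Y_obs·Q·ΔS = 0.1831 × 784.8 ≈ 143.7 kg VSS/d.

P_X ≈ 144 kg VSS/d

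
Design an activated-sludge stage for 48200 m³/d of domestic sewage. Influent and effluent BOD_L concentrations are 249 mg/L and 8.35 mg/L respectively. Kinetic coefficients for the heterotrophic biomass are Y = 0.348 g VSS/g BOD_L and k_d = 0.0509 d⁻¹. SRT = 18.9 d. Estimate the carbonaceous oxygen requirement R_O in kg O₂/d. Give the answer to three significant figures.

R_O ≈ 8680 kg O₂/d

The observed yield is Y_obs = Y/(1 + k_d·θ_c) = 0.348 / (1 + 0.0509 × 18.9) = 0.348 / 1.962 = 0.1774 g VSS per g BOD_L removed.
Substrate removed = Q·(S₀ − S) = 48200 m³/d × (249 − 8.35) g/m³ = 1.16×10^7 g/d = 11599 kg/d.
Biomass synthesised: P_X = Y_obs × 11599 = 2057 kg VSS/d.
R_O = Q·ΔS − 1.42 P_X = 11599 − 2921 = 8678 kg O₂/d.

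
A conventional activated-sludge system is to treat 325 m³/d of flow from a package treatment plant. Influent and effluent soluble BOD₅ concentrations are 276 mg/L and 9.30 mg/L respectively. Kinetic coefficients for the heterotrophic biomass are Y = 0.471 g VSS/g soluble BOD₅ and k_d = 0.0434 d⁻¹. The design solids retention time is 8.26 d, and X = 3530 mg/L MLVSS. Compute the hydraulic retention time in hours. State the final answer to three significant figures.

τ ≈ 5.19 h

Steady-state biomass mass balance: V·X·(1 + k_d·θ_c) = Y·Q·(S₀ − S)·θ_c, so V = 0.471 × 325 × (276 − 9.30) × 8.26 / [3530 × (1 + 0.0434 × 8.26)] = 3.37×10^5 / 4795 = 70.32 m³.
HRT = V/Q = 70.32 m³ / 325 m³·d⁻¹ = 0.2164 d × 24 = 5.193 h.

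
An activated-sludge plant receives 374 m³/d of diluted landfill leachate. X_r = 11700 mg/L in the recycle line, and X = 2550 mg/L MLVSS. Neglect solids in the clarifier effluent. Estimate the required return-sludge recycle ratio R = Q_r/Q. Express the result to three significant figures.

R = Q_r/Q = X/(X_r − X) = 2550 / (11700 − 2550) = 0.2787.

R ≈ 0.279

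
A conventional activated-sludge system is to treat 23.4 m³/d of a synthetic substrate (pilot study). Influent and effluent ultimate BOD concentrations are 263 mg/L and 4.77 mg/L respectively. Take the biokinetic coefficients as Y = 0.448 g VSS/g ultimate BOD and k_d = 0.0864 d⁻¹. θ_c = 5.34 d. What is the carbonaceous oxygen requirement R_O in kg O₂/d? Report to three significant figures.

R_O ≈ 3.41 kg O₂/d

The observed yield is Y_obs = Y/(1 + k_d·θ_c) = 0.448 / (1 + 0.0864 × 5.34) = 0.448 / 1.461 = 0.3066 g VSS per g ultimate BOD removed.
ΔS = 263 − 4.77 = 258.2 mg/L, so the substrate removal rate is 23.4 × 258.2/1000 = 6.043 kg ultimate BOD/d.
Biomass synthesised: P_X = Y_obs × 6.043 = 1.852 kg VSS/d.
R_O = Q·(S₀ − S) − 1.42·P_X = 6.043 − 1.42 × 1.852 = 3.412 kg O₂/d.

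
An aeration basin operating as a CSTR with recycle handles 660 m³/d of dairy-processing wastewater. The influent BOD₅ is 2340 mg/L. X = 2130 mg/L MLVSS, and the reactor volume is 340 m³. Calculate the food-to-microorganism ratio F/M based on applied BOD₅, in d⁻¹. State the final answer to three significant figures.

F/M = applied load / biomass = Q·S₀/(V·X) = 660 × 2340 / (340.0 × 2130) = 2.133 d⁻¹.

F/M ≈ 2.13 d⁻¹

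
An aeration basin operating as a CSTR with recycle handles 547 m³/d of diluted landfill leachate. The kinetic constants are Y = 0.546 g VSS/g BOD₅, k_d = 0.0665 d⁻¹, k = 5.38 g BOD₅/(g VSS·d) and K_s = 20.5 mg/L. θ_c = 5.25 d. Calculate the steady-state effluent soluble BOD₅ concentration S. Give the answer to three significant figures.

S ≈ 1.97 mg/L

From the Monod/SRT balance for a CMAS, S = K_s·(1+k_d θ_c)/[θ_c·(Y k − k_d) − 1] = 20.5 × (1 + 0.0665 × 5.25) / [5.25 × (0.546 × 5.38 − 0.0665) − 1] = 27.66 / 14.07 = 1.965 mg/L.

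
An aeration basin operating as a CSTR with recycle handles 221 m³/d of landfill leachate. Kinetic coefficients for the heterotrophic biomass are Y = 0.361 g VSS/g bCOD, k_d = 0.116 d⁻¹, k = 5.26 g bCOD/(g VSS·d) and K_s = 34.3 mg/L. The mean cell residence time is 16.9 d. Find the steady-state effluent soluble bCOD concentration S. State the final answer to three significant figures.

S ≈ 3.49 mg/L

For a completely mixed reactor with recycle the Lawrence–McCarty relation gives S = K_s·(1 + k_d·θ_c) / [θ_c·(Y·k − k_d) − 1] = 34.3 × (1 + 0.116 × 16.9) / [16.9 × (0.361 × 5.26 − 0.116) − 1] = 101.5 / 29.13 = 3.486 mg/L.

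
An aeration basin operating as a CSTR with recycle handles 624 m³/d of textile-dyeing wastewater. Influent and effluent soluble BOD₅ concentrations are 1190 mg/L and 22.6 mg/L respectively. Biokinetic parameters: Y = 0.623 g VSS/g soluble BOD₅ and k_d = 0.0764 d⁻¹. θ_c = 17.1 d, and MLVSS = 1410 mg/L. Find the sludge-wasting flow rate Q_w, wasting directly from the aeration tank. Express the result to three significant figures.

Steady-state biomass mass balance: V·X·(1 + k_d·θ_c) = Y·Q·(S₀ − S)·θ_c, so V = 0.623 × 624 × (1190 − 22.6) × 17.1 / [1410 × (1 + 0.0764 × 17.1)] = 7.76×10^6 / 3252 = 2386 m³.
For wasting at MLVSS concentration, Q_w = V/θ_c = 2386/17.1 = 139.6 m³/d.

Q_w ≈ 140 m³/d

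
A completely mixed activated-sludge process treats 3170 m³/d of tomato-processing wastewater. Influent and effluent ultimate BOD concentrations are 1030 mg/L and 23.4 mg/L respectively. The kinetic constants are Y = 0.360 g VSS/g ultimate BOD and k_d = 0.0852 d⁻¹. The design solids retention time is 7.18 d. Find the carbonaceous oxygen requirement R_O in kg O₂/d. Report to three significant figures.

R_O ≈ 2180 kg O₂/d

Y_obs = Y / (1 + k_d θ_c) = 0.360 / (1 + 0.0852 × 7.18) = 0.360 / 1.612 = 0.2234.
ΔS = 1030 − 23.4 = 1007 mg/L, so the substrate removal rate is 3170 × 1007/1000 = 3191 kg ultimate BOD/d.
Net sludge production P_X = 0.2234 × 3191 = 712.7 kg VSS/d.
Carbonaceous O₂ demand = substrate oxidised − cell-mass equivalent = 3191 − 1.42 × 712.7 = 2179 kg O₂/d.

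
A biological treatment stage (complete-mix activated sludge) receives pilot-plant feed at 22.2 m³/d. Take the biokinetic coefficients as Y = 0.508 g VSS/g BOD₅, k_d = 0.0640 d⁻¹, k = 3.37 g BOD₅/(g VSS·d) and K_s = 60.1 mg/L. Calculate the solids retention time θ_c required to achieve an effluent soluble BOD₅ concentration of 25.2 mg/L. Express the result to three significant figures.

From 1/θ_c = Y·k·S/(K_s + S) − k_d: Y·k·S/(K_s+S) = 0.508 × 3.37 × 25.2 / (60.1 + 25.2) = 0.5058 d⁻¹.
θ_c = 1/(μ − k_d) = 1/(0.5058 − 0.0640) = 1/0.4418 = 2.264 d.

θ_c ≈ 2.26 d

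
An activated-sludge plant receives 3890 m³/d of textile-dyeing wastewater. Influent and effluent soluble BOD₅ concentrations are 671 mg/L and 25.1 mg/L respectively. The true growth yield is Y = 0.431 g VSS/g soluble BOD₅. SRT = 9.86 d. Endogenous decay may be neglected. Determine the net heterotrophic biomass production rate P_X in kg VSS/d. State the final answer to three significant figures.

P_X ≈ 1080 kg VSS/d

With endogenous decay neglected, the observed yield equals the true yield: Y_obs = Y = 0.431 g VSS/g soluble BOD₅.
Substrate removed = Q·(S₀ − S) = 3890 m³/d × (671 − 25.1) g/m³ = 2.51×10^6 g/d = 2513 kg/d.
Net biomass production P_X = Y_obs × Q·(S₀ − S) = 0.4310 × 2513 = 1083 kg VSS/d.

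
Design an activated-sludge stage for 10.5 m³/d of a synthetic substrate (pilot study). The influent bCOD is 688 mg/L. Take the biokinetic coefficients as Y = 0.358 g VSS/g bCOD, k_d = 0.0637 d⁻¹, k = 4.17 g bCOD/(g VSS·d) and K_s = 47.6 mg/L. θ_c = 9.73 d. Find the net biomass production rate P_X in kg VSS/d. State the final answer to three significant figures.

P_X ≈ 1.58 kg VSS/d

Effluent substrate depends only on kinetics and SRT: S = K_s(1 + k_d θ_c) / [θ_c(Yk − k_d) − 1] = 47.6 × (1 + 0.0637 × 9.73) / [9.73 × (0.358 × 4.17 − 0.0637) − 1] = 77.10 / 12.91 = 5.974 mg/L.
Y_obs = Y / (1 + k_d θ_c) = 0.358 / (1 + 0.0637 × 9.73) = 0.358 / 1.620 = 0.2210.
ΔS = 688 − 5.97 = 682.0 mg/L, so the substrate removal rate is 10.5 × 682.0/1000 = 7.161 kg bCOD/d.
So the net sludge growth is P_X = 0.2210 × 7.161 = 1.583 kg VSS/d.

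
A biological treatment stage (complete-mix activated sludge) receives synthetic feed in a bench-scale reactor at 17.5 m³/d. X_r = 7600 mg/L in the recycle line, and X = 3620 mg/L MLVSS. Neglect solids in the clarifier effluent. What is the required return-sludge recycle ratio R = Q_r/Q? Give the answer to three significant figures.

Solids balance on the clarifier gives (1+R)X = R·X_r, so R = X/(X_r − X) = 3620 / (7600 − 3620) = 0.9095.

R ≈ 0.910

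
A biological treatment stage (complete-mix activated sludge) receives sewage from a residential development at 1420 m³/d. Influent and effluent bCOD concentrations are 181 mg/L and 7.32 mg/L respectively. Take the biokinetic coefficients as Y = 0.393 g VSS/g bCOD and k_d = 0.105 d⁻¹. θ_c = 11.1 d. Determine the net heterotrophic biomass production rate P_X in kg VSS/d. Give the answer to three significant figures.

P_X ≈ 44.8 kg VSS/d

Correct the yield for decay: Y_obs = Y/(1 + k_d θ_c) = 0.393 / (1 + 0.105 × 11.1) = 0.393 / 2.165 = 0.1815.
Q·(S₀ − S) = 1420 × (181 − 7.32) × 10⁻³ = 246.6 kg/d removed.
Biomass produced: P_X = Y_obs·Q·ΔS = 0.1815 × 246.6 ≈ 44.76 kg VSS/d.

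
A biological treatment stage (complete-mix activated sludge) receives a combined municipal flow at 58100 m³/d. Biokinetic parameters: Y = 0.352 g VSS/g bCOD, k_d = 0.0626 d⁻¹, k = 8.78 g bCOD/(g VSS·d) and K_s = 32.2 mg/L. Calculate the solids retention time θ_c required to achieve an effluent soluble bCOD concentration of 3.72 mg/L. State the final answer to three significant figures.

From 1/θ_c = Y·k·S/(K_s + S) − k_d: Y·k·S/(K_s+S) = 0.352 × 8.78 × 3.72 / (32.2 + 3.72) = 0.3201 d⁻¹.
Then 1/θ_c = μ − k_d = 0.3201 − 0.0626 = 0.2575 d⁻¹, giving θ_c = 3.884 d.

θ_c ≈ 3.88 d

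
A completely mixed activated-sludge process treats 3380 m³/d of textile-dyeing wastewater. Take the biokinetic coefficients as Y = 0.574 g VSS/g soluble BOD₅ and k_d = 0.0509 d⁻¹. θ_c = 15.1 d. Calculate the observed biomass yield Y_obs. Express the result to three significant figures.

Y_obs ≈ 0.325 g VSS/g soluble BOD₅

Observed yield with endogenous decay: Y_obs = Y / (1 + k_d·θ_c) = 0.574 / (1 + 0.0509 × 15.1) = 0.574 / 1.769 = 0.3246 g VSS/g soluble BOD₅.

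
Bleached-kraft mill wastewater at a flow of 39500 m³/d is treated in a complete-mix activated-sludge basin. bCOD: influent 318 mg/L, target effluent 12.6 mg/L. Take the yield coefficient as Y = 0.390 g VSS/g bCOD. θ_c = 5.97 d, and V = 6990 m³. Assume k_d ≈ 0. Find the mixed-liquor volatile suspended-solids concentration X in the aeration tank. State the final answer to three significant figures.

From V·X = Y·Q·(S₀ − S)·θ_c (decay neglected): X = 0.390 × 39500 × (318 − 12.6) × 5.97 / 6990 = 4018 mg/L.

X ≈ 4020 mg/L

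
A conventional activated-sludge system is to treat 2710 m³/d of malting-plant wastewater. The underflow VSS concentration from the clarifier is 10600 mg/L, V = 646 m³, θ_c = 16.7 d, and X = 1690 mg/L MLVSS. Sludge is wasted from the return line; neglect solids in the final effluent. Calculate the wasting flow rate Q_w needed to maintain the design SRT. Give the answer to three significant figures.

Q_w ≈ 6.17 m³/d

θ_c = V·X/(Q_w·X_r) when wasting from the recycle, so Q_w = V·X/(θ_c·X_r) = 646.0 × 1690 / (16.7 × 10600) = 6.167 m³/d.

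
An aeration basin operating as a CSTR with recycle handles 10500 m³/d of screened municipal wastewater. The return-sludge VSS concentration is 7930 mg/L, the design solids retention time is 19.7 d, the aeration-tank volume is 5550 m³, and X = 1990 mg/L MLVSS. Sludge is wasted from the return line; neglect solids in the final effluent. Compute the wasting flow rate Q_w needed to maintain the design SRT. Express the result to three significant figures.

Q_w = (V·X)/(θ_c X_r) = 5550 × 1990 / (19.7 × 7930) = 70.70 m³/d.

Q_w ≈ 70.7 m³/d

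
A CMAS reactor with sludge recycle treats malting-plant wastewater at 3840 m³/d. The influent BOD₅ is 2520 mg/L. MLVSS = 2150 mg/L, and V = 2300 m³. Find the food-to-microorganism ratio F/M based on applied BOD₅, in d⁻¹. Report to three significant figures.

F/M ≈ 1.96 d⁻¹

F/M = applied load / biomass = Q·S₀/(V·X) = 3840 × 2520 / (2300 × 2150) = 1.957 d⁻¹.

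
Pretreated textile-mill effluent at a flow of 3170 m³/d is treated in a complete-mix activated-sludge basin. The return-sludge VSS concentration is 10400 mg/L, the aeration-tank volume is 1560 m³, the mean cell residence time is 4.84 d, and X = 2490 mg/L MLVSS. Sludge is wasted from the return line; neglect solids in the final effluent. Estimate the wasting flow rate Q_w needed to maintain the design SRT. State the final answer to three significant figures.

Q_w ≈ 77.2 m³/d

Wasting from the return line (neglecting effluent solids): Q_w = V·X / (θ_c·X_r) = 1560 × 2490 / (4.84 × 10400) = 77.17 m³/d.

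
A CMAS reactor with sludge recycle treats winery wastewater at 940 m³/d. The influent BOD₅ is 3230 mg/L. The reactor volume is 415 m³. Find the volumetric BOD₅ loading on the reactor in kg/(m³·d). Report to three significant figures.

L_v ≈ 7.32 kg BOD₅/(m³·d)

Applied BOD₅ load per unit volume = Q·S₀/V = (940 × 3230/1000)/415.0 = 7.316 kg BOD₅·m⁻³·d⁻¹.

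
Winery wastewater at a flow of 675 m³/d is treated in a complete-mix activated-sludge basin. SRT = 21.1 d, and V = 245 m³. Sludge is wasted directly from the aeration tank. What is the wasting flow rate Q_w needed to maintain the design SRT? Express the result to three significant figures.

Q_w ≈ 11.6 m³/d

For wasting at MLVSS concentration, Q_w = V/θ_c = 245.0/21.1 = 11.61 m³/d.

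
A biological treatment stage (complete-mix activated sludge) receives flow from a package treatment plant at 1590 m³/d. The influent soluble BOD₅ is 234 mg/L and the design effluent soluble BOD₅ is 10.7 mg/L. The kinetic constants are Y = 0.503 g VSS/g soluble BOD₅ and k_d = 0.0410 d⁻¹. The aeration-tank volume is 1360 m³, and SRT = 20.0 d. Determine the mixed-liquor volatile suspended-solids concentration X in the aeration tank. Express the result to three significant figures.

X ≈ 1440 mg/L

Solving the biomass balance for X: X = Y Q (S₀−S) θ_c / [V (1+k_d θ_c)] = 0.503 × 1590 × (234 − 10.7) × 20.0 / [1360 × (1 + 0.0410 × 20.0)] = 1443 mg/L.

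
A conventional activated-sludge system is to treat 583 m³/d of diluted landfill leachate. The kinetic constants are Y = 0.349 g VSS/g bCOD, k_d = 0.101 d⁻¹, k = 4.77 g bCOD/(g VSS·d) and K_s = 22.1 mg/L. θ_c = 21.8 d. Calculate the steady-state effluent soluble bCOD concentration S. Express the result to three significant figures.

S ≈ 2.14 mg/L

Effluent substrate depends only on kinetics and SRT: S = K_s(1 + k_d θ_c) / [θ_c(Yk − k_d) − 1] = 22.1 × (1 + 0.101 × 21.8) / [21.8 × (0.349 × 4.77 − 0.101) − 1] = 70.76 / 33.09 = 2.138 mg/L.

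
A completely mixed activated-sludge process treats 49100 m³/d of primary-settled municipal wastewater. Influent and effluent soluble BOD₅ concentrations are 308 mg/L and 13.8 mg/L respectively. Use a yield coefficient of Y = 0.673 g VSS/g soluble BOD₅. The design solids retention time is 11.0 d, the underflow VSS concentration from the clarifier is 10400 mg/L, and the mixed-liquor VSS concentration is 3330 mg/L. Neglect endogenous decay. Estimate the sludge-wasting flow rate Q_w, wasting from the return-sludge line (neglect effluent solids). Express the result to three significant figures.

Q_w ≈ 935 m³/d

Biomass mass balance (decay neglected): V·X = Y·Q·(S₀ − S)·θ_c, so V = 0.673 × 49100 × (308 − 13.8) × 11.0 / 3330 = 32114 m³.
Wasting from the return line (neglecting effluent solids): Q_w = V·X / (θ_c·X_r) = 32114 × 3330 / (11.0 × 10400) = 934.8 m³/d.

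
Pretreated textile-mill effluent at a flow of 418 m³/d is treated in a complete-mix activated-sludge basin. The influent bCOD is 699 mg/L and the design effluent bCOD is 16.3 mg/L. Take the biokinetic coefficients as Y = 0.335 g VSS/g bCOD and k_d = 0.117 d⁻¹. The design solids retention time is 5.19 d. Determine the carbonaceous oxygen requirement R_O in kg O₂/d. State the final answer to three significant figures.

R_O ≈ 201 kg O₂/d

The observed yield is Y_obs = Y/(1 + k_d·θ_c) = 0.335 / (1 + 0.117 × 5.19) = 0.335 / 1.607 = 0.2084 g VSS per g bCOD removed.
Substrate removed = Q·(S₀ − S) = 418 m³/d × (699 − 16.3) g/m³ = 2.85×10^5 g/d = 285.4 kg/d.
P_X = Y_obs·Q·(S₀ − S) = 0.2084 × 285.4 = 59.48 kg VSS/d.
R_O = Q·ΔS − 1.42 P_X = 285.4 − 84.46 = 200.9 kg O₂/d.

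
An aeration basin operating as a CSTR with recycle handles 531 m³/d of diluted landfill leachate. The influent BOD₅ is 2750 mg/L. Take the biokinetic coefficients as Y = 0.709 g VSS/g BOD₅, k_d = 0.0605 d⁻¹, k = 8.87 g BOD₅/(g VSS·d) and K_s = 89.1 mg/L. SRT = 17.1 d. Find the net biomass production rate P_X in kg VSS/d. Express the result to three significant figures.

For a completely mixed reactor with recycle the Lawrence–McCarty relation gives S = K_s·(1 + k_d·θ_c) / [θ_c·(Y·k − k_d) − 1] = 89.1 × (1 + 0.0605 × 17.1) / [17.1 × (0.709 × 8.87 − 0.0605) − 1] = 181.3 / 105.5 = 1.718 mg/L.
Correct the yield for decay: Y_obs = Y/(1 + k_d θ_c) = 0.709 / (1 + 0.0605 × 17.1) = 0.709 / 2.035 = 0.3485.
ΔS = 2750 − 1.72 = 2748 mg/L, so the substrate removal rate is 531 × 2748/1000 = 1459 kg BOD₅/d.
P_X = Y_obs · Q(S₀ − S) = 0.3485 × 1459 = 508.5 kg VSS/d.

P_X ≈ 509 kg VSS/d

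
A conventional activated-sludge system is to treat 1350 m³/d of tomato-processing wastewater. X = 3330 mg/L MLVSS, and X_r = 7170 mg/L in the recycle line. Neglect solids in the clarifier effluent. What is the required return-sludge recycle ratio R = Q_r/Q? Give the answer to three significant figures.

Mass balance around the secondary clarifier (neglecting effluent solids): R = X / (X_r − X) = 3330 / (7170 − 3330) = 0.8672.

R ≈ 0.867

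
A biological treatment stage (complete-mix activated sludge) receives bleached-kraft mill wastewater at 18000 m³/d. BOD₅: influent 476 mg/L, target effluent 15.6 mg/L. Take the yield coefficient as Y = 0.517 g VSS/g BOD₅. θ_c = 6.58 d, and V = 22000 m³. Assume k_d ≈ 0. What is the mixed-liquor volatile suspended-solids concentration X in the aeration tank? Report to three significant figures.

Without decay, X = Y Q (S₀−S) θ_c / V = 0.517 × 18000 × (476 − 15.6) × 6.58 / 22000 = 1281 mg/L.

X ≈ 1280 mg/L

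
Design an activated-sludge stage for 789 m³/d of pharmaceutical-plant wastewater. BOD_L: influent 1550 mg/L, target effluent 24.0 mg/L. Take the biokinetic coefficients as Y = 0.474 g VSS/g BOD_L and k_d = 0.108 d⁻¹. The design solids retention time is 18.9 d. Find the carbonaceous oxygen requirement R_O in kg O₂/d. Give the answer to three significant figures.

Observed yield with endogenous decay: Y_obs = Y / (1 + k_d·θ_c) = 0.474 / (1 + 0.108 × 18.9) = 0.474 / 3.041 = 0.1559 g VSS/g BOD_L.
Mass of BOD_L removed per day: Q(S₀ − S) = 789 × 1526 g/m³ = 1204 kg/d.
Net sludge production P_X = 0.1559 × 1204 = 187.7 kg VSS/d.
R_O = Q·ΔS − 1.42 P_X = 1204 − 266.5 = 937.5 kg O₂/d.

R_O ≈ 938 kg O₂/d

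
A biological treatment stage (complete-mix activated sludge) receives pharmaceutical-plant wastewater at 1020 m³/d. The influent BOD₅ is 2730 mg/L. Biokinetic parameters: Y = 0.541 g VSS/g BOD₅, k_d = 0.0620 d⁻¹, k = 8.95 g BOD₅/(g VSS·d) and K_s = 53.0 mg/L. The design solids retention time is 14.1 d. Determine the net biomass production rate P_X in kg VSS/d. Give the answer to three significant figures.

Effluent substrate depends only on kinetics and SRT: S = K_s(1 + k_d θ_c) / [θ_c(Yk − k_d) − 1] = 53.0 × (1 + 0.0620 × 14.1) / [14.1 × (0.541 × 8.95 − 0.0620) − 1] = 99.33 / 66.40 = 1.496 mg/L.
The observed yield is Y_obs = Y/(1 + k_d·θ_c) = 0.541 / (1 + 0.0620 × 14.1) = 0.541 / 1.874 = 0.2887 g VSS per g BOD₅ removed.
Mass of BOD₅ removed per day: Q(S₀ − S) = 1020 × 2728 g/m³ = 2783 kg/d.
Net biomass production P_X = Y_obs × Q·(S₀ − S) = 0.2887 × 2783 = 803.4 kg VSS/d.

P_X ≈ 803 kg VSS/d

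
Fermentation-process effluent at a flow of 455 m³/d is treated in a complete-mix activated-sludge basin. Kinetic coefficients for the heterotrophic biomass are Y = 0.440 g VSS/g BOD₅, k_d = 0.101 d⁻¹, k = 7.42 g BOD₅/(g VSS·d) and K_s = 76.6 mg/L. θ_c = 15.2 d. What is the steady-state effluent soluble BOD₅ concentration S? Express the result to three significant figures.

From the Monod/SRT balance for a CMAS, S = K_s·(1+k_d θ_c)/[θ_c·(Y k − k_d) − 1] = 76.6 × (1 + 0.101 × 15.2) / [15.2 × (0.440 × 7.42 − 0.101) − 1] = 194.2 / 47.09 = 4.124 mg/L.

S ≈ 4.12 mg/L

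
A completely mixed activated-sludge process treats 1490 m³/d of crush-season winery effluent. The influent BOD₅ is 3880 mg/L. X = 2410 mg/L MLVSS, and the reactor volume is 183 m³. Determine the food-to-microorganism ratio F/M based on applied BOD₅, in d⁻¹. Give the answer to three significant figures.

Food-to-microorganism ratio F/M = Q S₀ / (V X) = 1490 × 3880 / (183.0 × 2410) = 13.11 d⁻¹.

F/M ≈ 13.1 d⁻¹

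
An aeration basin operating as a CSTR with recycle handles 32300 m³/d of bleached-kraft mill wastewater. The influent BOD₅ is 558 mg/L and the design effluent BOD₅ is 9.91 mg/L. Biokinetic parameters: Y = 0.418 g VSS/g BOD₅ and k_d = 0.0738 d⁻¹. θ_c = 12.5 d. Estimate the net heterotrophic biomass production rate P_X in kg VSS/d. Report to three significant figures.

P_X ≈ 3850 kg VSS/d

The observed yield is Y_obs = Y/(1 + k_d·θ_c) = 0.418 / (1 + 0.0738 × 12.5) = 0.418 / 1.923 = 0.2174 g VSS per g BOD₅ removed.
ΔS = 558 − 9.91 = 548.1 mg/L, so the substrate removal rate is 32300 × 548.1/1000 = 17703 kg BOD₅/d.
Biomass produced: P_X = Y_obs·Q·ΔS = 0.2174 × 17703 ≈ 3849 kg VSS/d.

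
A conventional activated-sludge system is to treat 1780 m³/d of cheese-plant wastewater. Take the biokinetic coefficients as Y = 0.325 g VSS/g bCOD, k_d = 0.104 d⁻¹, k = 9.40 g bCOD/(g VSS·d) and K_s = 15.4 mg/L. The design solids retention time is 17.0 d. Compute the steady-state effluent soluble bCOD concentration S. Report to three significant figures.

From the Monod/SRT balance for a CMAS, S = K_s·(1+k_d θ_c)/[θ_c·(Y k − k_d) − 1] = 15.4 × (1 + 0.104 × 17.0) / [17.0 × (0.325 × 9.40 − 0.104) − 1] = 42.63 / 49.17 = 0.8670 mg/L.

S ≈ 0.867 mg/L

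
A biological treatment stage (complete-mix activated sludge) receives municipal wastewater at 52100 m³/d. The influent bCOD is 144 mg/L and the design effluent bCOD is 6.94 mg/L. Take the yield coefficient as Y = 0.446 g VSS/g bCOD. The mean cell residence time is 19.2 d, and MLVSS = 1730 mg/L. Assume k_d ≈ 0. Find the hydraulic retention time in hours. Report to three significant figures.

τ ≈ 16.3 h

Biomass mass balance (decay neglected): V·X = Y·Q·(S₀ − S)·θ_c, so V = 0.446 × 52100 × (144 − 6.94) × 19.2 / 1730 = 35346 m³.
τ = V/Q = 35346/52100 = 0.6784 d, or 16.28 h.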